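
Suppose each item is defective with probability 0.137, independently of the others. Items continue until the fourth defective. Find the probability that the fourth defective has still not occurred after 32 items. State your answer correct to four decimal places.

Needing more than 32 items ⇔ fewer than 4 successes in the first 32. With X ~ Binomial(32, 0.137), P(Y > 32) = P(X ≤ 3).
  k=0: C(32,0)·0.137^0·0.863^32 = 0.008961
  k=1: C(32,1)·0.137^1·0.863^31 = 0.045520
  k=2: C(32,2)·0.137^2·0.863^30 = 0.112007
  k=3: C(32,3)·0.137^3·0.863^29 = 0.177810
P(X ≤ 3) = 0.344299

0.3443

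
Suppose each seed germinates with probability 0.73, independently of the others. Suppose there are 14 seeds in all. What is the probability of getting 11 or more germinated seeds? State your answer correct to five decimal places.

0.45210

X ~ Binomial(14, 0.73); P(X ≥ 11) = Σ C(14,k) p^k (1−p)^(14−k) over k:
  k=11: C(14,11)·0.73^11·0.27^3 = 0.2247730
  k=12: C(14,12)·0.73^12·0.27^2 = 0.1519299
  k=13: C(14,13)·0.73^13·0.27^1 = 0.0631959
  k=14: C(14,14)·0.73^14·0.27^0 = 0.0122045
Total = 0.4521033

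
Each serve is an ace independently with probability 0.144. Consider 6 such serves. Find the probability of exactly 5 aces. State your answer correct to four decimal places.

X ~ Binomial(n=6, p=0.144).
P(X=5) = C(6,5) · p^5 · (1−p)^1
= 6 · 6.1917e-05 · 0.856 = 0.000318

0.0003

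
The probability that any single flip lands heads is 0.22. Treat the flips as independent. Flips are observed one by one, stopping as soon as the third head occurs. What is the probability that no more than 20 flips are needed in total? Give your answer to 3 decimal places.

0.849

Finishing within 20 flips ⇔ at least 3 successes in the first 20. With X ~ Binomial(20, 0.22), P(Y ≤ 20) = 1 − P(X ≤ 2).
  k=0: C(20,0)·0.22^0·0.78^20 = 0.00695
  k=1: C(20,1)·0.22^1·0.78^19 = 0.03920
  k=2: C(20,2)·0.22^2·0.78^18 = 0.10503
1 − 0.15117 = 0.84883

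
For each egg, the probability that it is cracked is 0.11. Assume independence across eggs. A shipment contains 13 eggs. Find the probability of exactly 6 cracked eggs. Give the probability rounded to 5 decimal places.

0.00134

X ~ Binomial(n=13, p=0.11).
P(X=6) = C(13,6) · p^6 · (1−p)^7
= 1716 · 1.7716e-06 · 0.44231 = 0.0013446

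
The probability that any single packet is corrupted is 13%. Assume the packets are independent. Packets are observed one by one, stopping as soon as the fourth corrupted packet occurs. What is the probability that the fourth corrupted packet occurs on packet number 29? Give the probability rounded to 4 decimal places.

Y = trial on which the fourth success occurs; negative binomial, r=4, p=0.13.
P(Y=29) = C(28,3) · p^4 · (1−p)^25
= 3276 · 0.00028561 · 0.03076 = 0.028781

0.0288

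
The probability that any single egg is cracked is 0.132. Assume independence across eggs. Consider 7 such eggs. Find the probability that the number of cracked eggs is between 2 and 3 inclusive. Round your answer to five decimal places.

X ~ Binomial(7, 0.132); P(2 ≤ X ≤ 3) = Σ C(7,k) p^k (1−p)^(7−k) over k:
  k=2: C(7,2)·0.132^2·0.868^5 = 0.1802876
  k=3: C(7,3)·0.132^3·0.868^4 = 0.0456950
Total = 0.2259826

0.22598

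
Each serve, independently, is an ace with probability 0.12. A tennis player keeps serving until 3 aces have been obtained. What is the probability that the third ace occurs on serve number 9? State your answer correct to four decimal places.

Y = trial on which the third success occurs; negative binomial, r=3, p=0.12.
P(Y=9) = C(8,2) · p^3 · (1−p)^6
= 28 · 0.001728 · 0.4644 = 0.022470

0.0225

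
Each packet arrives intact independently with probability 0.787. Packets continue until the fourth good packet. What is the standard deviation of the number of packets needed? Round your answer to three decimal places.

1.173

Y = total packets until the fourth success; negative binomial with r=4, p=0.787.
SD(Y) = √[r(1−p)/p²] = √(1.37559) = 1.17286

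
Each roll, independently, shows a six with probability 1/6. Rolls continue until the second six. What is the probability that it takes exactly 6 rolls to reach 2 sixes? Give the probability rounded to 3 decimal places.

Y = trial on which the second success occurs; negative binomial, r=2, p=0.166667.
P(Y=6) = C(5,1) · p^2 · (1−p)^4
= 5 · 0.027778 · 0.48225 = 0.06698

0.067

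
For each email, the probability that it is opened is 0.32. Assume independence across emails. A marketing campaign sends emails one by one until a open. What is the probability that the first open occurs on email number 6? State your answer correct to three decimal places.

0.047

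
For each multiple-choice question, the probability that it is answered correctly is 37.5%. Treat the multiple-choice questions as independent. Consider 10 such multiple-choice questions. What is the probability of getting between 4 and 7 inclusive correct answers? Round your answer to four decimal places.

0.5454

X ~ Binomial(10, 0.375); P(4 ≤ X ≤ 7) = Σ C(10,k) p^k (1−p)^(10−k) over k:
  k=4: C(10,4)·0.375^4·0.625^6 = 0.247528
  k=5: C(10,5)·0.375^5·0.625^5 = 0.178220
  k=6: C(10,6)·0.375^6·0.625^4 = 0.089110
  k=7: C(10,7)·0.375^7·0.625^3 = 0.030552
Total = 0.545410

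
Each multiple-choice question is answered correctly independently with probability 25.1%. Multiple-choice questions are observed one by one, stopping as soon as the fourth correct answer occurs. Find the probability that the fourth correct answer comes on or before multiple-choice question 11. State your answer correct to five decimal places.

0.28945

Finishing within 11 multiple-choice questions ⇔ at least 4 successes in the first 11. With X ~ Binomial(11, 0.251), P(Y ≤ 11) = 1 − P(X ≤ 3).
  k=0: C(11,0)·0.251^0·0.749^11 = 0.0416198
  k=1: C(11,1)·0.251^1·0.749^10 = 0.1534209
  k=2: C(11,2)·0.251^2·0.749^9 = 0.2570671
  k=3: C(11,3)·0.251^3·0.749^8 = 0.2584400
1 − 0.7105478 = 0.2894522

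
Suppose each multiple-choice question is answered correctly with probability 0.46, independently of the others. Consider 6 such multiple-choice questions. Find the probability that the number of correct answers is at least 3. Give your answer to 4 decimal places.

0.5786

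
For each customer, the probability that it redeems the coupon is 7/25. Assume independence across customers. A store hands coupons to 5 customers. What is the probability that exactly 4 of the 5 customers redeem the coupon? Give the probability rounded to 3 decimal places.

X ~ Binomial(n=5, p=0.28).
P(X=4) = C(5,4) · p^4 · (1−p)^1
= 5 · 0.0061466 · 0.72 = 0.02213

0.022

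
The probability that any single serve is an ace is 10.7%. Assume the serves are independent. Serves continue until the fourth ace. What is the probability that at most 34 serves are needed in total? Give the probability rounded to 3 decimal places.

Finishing within 34 serves ⇔ at least 4 successes in the first 34. With X ~ Binomial(34, 0.107), P(Y ≤ 34) = 1 − P(X ≤ 3).
  k=0: C(34,0)·0.107^0·0.893^34 = 0.02133
  k=1: C(34,1)·0.107^1·0.893^33 = 0.08689
  k=2: C(34,2)·0.107^2·0.893^32 = 0.17178
  k=3: C(34,3)·0.107^3·0.893^31 = 0.21955
1 − 0.49955 = 0.50045

0.500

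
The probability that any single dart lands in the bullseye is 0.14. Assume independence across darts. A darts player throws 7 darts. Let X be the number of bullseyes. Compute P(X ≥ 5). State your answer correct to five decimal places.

X ~ Binomial(7, 0.14); P(X ≥ 5) = Σ C(7,k) p^k (1−p)^(7−k) over k:
  k=5: C(7,5)·0.14^5·0.86^2 = 0.0008353
  k=6: C(7,6)·0.14^6·0.86^1 = 0.0000453
  k=7: C(7,7)·0.14^7·0.86^0 = 0.0000011
Total = 0.0008817

0.00088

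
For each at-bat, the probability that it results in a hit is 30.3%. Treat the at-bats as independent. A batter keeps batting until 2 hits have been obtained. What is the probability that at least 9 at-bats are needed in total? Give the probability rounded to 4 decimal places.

Needing more than 8 at-bats ⇔ fewer than 2 successes in the first 8. With X ~ Binomial(8, 0.303), P(Y > 8) = P(X ≤ 1).
  k=0: C(8,0)·0.303^0·0.697^8 = 0.055701
  k=1: C(8,1)·0.303^1·0.697^7 = 0.193714
P(X ≤ 1) = 0.249415

0.2494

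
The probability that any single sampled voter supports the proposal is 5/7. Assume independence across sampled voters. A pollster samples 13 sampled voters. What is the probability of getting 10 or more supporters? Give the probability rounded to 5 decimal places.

0.46596

X ~ Binomial(13, 0.714286); P(X ≥ 10) = Σ C(13,k) p^k (1−p)^(13−k) over k:
  k=10: C(13,10)·0.714286^10·0.285714^3 = 0.2306118
  k=11: C(13,11)·0.714286^11·0.285714^2 = 0.1572353
  k=12: C(13,12)·0.714286^12·0.285714^1 = 0.0655147
  k=13: C(13,13)·0.714286^13·0.285714^0 = 0.0125990
Total = 0.4659608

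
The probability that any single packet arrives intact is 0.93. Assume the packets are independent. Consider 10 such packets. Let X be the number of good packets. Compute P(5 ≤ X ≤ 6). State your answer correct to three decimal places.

0.004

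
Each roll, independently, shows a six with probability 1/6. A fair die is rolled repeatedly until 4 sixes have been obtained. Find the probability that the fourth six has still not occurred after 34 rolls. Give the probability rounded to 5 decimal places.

0.15869

Needing more than 34 rolls ⇔ fewer than 4 successes in the first 34. With X ~ Binomial(34, 0.166667), P(Y > 34) = P(X ≤ 3).
  k=0: C(34,0)·0.166667^0·0.833333^34 = 0.0020316
  k=1: C(34,1)·0.166667^1·0.833333^33 = 0.0138149
  k=2: C(34,2)·0.166667^2·0.833333^32 = 0.0455890
  k=3: C(34,3)·0.166667^3·0.833333^31 = 0.0972566
P(X ≤ 3) = 0.1586921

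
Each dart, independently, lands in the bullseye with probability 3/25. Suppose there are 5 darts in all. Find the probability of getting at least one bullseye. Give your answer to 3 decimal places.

0.472

P(at least one) = 1 − P(none) = 1 − (1 − 0.12)^5
= 1 − 0.52773 = 0.47227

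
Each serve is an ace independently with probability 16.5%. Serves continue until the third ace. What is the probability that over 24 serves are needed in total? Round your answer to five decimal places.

Needing more than 24 serves ⇔ fewer than 3 successes in the first 24. With X ~ Binomial(24, 0.165), P(Y > 24) = P(X ≤ 2).
  k=0: C(24,0)·0.165^0·0.835^24 = 0.0131970
  k=1: C(24,1)·0.165^1·0.835^23 = 0.0625870
  k=2: C(24,2)·0.165^2·0.835^22 = 0.1422261
P(X ≤ 2) = 0.2180101

0.21801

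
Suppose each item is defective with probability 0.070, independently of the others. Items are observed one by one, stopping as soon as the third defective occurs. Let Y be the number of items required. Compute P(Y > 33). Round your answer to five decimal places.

0.59046

Needing more than 33 items ⇔ fewer than 3 successes in the first 33. With X ~ Binomial(33, 0.07), P(Y > 33) = P(X ≤ 2).
  k=0: C(33,0)·0.07^0·0.93^33 = 0.0911879
  k=1: C(33,1)·0.07^1·0.93^32 = 0.2264990
  k=2: C(33,2)·0.07^2·0.93^31 = 0.2727730
P(X ≤ 2) = 0.5904600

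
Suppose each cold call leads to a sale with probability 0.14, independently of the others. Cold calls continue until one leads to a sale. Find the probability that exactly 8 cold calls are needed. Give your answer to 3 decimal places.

Geometric (trials to first success), p = 0.14.
P(Y = 8) = (1−p)^7 · p = 0.34793 · 0.14 = 0.04871

0.049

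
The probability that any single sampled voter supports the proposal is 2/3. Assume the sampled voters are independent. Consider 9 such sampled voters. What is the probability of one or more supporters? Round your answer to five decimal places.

P(at least one) = 1 − P(none) = 1 − (1 − 0.666667)^9
= 1 − 0.0000508 = 0.9999492

0.99995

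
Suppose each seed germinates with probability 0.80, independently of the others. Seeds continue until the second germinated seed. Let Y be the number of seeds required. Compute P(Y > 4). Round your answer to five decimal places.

Needing more than 4 seeds ⇔ fewer than 2 successes in the first 4. With X ~ Binomial(4, 0.80), P(Y > 4) = P(X ≤ 1).
  k=0: C(4,0)·0.80^0·0.20^4 = 0.0016000
  k=1: C(4,1)·0.80^1·0.20^3 = 0.0256000
P(X ≤ 1) = 0.0272000

0.02720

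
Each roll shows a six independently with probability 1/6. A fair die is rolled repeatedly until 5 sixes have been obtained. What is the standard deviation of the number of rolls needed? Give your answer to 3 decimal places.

12.247

Y = total rolls until the fifth success; negative binomial with r=5, p=0.166667.
SD(Y) = √[r(1−p)/p²] = √(150.00000) = 12.24745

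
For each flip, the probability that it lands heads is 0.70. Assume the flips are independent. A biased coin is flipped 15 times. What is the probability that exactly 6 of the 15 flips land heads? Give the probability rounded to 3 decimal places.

X ~ Binomial(n=15, p=0.70).
P(X=6) = C(15,6) · p^6 · (1−p)^9
= 5005 · 0.11765 · 1.9683e-05 = 0.01159

0.012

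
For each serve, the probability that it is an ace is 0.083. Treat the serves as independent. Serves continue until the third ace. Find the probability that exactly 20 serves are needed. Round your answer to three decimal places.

0.022

Y = trial on which the third success occurs; negative binomial, r=3, p=0.083.
P(Y=20) = C(19,2) · p^3 · (1−p)^17
= 171 · 0.00057179 · 0.22923 = 0.02241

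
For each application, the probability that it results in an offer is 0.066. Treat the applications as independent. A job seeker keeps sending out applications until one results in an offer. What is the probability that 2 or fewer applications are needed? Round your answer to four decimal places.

0.1276

Y = number of applications to the first success; geometric, p = 0.066.
P(Y ≤ 2) = 1 − (1−p)^2 = 1 − 0.872356 = 0.127644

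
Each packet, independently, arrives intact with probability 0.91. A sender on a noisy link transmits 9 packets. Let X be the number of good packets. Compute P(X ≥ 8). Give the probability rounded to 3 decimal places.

X ~ Binomial(9, 0.91); P(X ≥ 8) = Σ C(9,k) p^k (1−p)^(9−k) over k:
  k=8: C(9,8)·0.91^8·0.09^1 = 0.38090
  k=9: C(9,9)·0.91^9·0.09^0 = 0.42793
Total = 0.80883

0.809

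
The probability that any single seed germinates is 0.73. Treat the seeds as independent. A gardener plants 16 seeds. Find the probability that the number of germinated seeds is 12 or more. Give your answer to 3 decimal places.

X ~ Binomial(16, 0.73); P(X ≥ 12) = Σ C(16,k) p^k (1−p)^(16−k) over k:
  k=12: C(16,12)·0.73^12·0.27^4 = 0.22151
  k=13: C(16,13)·0.73^13·0.27^3 = 0.18428
  k=14: C(16,14)·0.73^14·0.27^2 = 0.10676
  k=15: C(16,15)·0.73^15·0.27^1 = 0.03849
  k=16: C(16,16)·0.73^16·0.27^0 = 0.00650
Total = 0.55755

0.558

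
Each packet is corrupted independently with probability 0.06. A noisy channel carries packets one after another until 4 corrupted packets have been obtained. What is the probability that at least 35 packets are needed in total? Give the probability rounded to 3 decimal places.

0.855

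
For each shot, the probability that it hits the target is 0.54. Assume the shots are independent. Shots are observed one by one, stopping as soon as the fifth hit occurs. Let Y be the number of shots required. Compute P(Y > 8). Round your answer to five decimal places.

Needing more than 8 shots ⇔ fewer than 5 successes in the first 8. With X ~ Binomial(8, 0.54), P(Y > 8) = P(X ≤ 4).
  k=0: C(8,0)·0.54^0·0.46^8 = 0.0020048
  k=1: C(8,1)·0.54^1·0.46^7 = 0.0188273
  k=2: C(8,2)·0.54^2·0.46^6 = 0.0773557
  k=3: C(8,3)·0.54^3·0.46^5 = 0.1816178
  k=4: C(8,4)·0.54^4·0.46^4 = 0.2665044
P(X ≤ 4) = 0.5463101

0.54631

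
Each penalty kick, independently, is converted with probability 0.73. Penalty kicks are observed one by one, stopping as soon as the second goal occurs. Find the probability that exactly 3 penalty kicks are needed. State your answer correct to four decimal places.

0.2878

Y = trial on which the second success occurs; negative binomial, r=2, p=0.73.
P(Y=3) = C(2,1) · p^2 · (1−p)^1
= 2 · 0.5329 · 0.27 = 0.287766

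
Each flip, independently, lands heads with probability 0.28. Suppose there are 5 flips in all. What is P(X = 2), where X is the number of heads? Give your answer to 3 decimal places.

0.293

X ~ Binomial(n=5, p=0.28).
P(X=2) = C(5,2) · p^2 · (1−p)^3
= 10 · 0.0784 · 0.37325 = 0.29263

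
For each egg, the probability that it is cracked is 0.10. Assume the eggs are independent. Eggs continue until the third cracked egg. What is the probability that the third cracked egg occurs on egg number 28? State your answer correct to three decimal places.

Y = trial on which the third success occurs; negative binomial, r=3, p=0.10.
P(Y=28) = C(27,2) · p^3 · (1−p)^25
= 351 · 0.001 · 0.07179 = 0.02520

0.025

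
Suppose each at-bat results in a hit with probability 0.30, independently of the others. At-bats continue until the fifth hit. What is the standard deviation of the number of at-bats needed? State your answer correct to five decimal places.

Y = total at-bats until the fifth success; negative binomial with r=5, p=0.30.
SD(Y) = √[r(1−p)/p²] = √(38.8888889) = 6.2360956

6.23610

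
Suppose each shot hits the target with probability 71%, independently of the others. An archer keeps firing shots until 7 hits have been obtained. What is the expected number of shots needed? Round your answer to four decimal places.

9.8592

Y = total shots until the seventh success; negative binomial with r=7, p=0.71.
E[Y] = r / p = 7 / 0.71 = 9.859155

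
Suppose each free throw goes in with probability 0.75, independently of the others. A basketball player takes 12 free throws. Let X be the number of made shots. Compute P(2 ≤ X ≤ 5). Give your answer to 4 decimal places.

X ~ Binomial(12, 0.75); P(2 ≤ X ≤ 5) = Σ C(12,k) p^k (1−p)^(12−k) over k:
  k=2: C(12,2)·0.75^2·0.25^10 = 0.000035
  k=3: C(12,3)·0.75^3·0.25^9 = 0.000354
  k=4: C(12,4)·0.75^4·0.25^8 = 0.002390
  k=5: C(12,5)·0.75^5·0.25^7 = 0.011471
Total = 0.014251

0.0143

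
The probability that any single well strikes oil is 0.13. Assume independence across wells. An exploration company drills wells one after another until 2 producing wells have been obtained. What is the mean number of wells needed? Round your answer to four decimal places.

Y = total wells until the second success; negative binomial with r=2, p=0.13.
E[Y] = r / p = 2 / 0.13 = 15.384615

15.3846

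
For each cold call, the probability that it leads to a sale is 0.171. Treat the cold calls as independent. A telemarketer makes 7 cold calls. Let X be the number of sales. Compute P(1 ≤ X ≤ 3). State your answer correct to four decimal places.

X ~ Binomial(7, 0.171); P(1 ≤ X ≤ 3) = Σ C(7,k) p^k (1−p)^(7−k) over k:
  k=1: C(7,1)·0.171^1·0.829^6 = 0.388527
  k=2: C(7,2)·0.171^2·0.829^5 = 0.240428
  k=3: C(7,3)·0.171^3·0.829^4 = 0.082656
Total = 0.711611

0.7116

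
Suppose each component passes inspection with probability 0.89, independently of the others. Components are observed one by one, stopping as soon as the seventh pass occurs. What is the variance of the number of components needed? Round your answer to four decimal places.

Y = total components until the seventh success; negative binomial with r=7, p=0.89.
Var(Y) = r(1−p)/p² = 7·0.11 / 0.89² = 0.972099

0.9721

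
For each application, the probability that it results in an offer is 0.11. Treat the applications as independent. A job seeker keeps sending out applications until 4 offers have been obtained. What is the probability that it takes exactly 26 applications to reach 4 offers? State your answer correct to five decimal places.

0.02593

Y = trial on which the fourth success occurs; negative binomial, r=4, p=0.11.
P(Y=26) = C(25,3) · p^4 · (1−p)^22
= 2300 · 0.00014641 · 0.077016 = 0.0259346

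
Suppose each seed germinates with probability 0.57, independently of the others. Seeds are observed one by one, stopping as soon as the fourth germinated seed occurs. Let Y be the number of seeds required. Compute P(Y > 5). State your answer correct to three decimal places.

Needing more than 5 seeds ⇔ fewer than 4 successes in the first 5. With X ~ Binomial(5, 0.57), P(Y > 5) = P(X ≤ 3).
  k=0: C(5,0)·0.57^0·0.43^5 = 0.01470
  k=1: C(5,1)·0.57^1·0.43^4 = 0.09744
  k=2: C(5,2)·0.57^2·0.43^3 = 0.25832
  k=3: C(5,3)·0.57^3·0.43^2 = 0.34242
P(X ≤ 3) = 0.71288

0.713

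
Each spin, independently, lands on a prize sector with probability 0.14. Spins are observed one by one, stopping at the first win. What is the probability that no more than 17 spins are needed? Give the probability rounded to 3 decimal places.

0.923

Y = number of spins to the first success; geometric, p = 0.14.
P(Y ≤ 17) = 1 − (1−p)^17 = 1 − 0.07700 = 0.92300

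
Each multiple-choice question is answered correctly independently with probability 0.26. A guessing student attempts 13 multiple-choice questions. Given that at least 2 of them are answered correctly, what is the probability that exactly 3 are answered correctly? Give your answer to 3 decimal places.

X ~ Binomial(13, 0.26). Want P(X=3 | X≥2) = P(X=3) / P(X≥2).
P(X=3) = C(13,3)·0.26^3·0.74^10 = 0.24752
P(X≥2) = 1 − 0.01995 − 0.09114 = 0.88891
Ratio = 0.24752 / 0.88891 = 0.27845

0.278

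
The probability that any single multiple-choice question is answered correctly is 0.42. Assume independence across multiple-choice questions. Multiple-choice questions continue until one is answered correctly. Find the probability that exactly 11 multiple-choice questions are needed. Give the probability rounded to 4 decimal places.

0.0018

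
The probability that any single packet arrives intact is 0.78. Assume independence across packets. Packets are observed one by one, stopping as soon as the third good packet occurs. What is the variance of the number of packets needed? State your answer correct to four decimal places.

1.0848

Y = total packets until the third success; negative binomial with r=3, p=0.78.
Var(Y) = r(1−p)/p² = 3·0.22 / 0.78² = 1.084813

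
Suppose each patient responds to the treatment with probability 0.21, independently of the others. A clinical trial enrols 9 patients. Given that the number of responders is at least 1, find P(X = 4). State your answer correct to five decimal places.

X ~ Binomial(9, 0.21). Want P(X=4 | X≥1) = P(X=4) / P(X≥1).
P(X=4) = C(9,4)·0.21^4·0.79^5 = 0.0754021
P(X≥1) = 1 − 0.1198516 = 0.8801484
Ratio = 0.0754021 / 0.8801484 = 0.0856697

0.08567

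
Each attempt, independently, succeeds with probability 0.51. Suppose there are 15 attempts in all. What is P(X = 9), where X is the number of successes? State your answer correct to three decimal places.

X ~ Binomial(n=15, p=0.51).
P(X=9) = C(15,9) · p^9 · (1−p)^6
= 5005 · 0.0023342 · 0.013841 = 0.16170

0.162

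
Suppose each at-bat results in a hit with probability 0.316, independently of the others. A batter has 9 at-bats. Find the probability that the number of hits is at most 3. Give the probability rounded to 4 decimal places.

X ~ Binomial(9, 0.316); P(X ≤ 3) = Σ C(9,k) p^k (1−p)^(9−k) over k:
  k=0: C(9,0)·0.316^0·0.684^9 = 0.032772
  k=1: C(9,1)·0.316^1·0.684^8 = 0.136263
  k=2: C(9,2)·0.316^2·0.684^7 = 0.251808
  k=3: C(9,3)·0.316^3·0.684^6 = 0.271442
Total = 0.692285

0.6923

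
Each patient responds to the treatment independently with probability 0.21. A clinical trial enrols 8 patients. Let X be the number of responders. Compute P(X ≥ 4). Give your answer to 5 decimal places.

0.06592

X ~ Binomial(8, 0.21); P(X ≥ 4) = Σ C(8,k) p^k (1−p)^(8−k) over k:
  k=4: C(8,4)·0.21^4·0.79^4 = 0.0530254
  k=5: C(8,5)·0.21^5·0.79^3 = 0.0112763
  k=6: C(8,6)·0.21^6·0.79^2 = 0.0014987
  k=7: C(8,7)·0.21^7·0.79^1 = 0.0001138
  k=8: C(8,8)·0.21^8·0.79^0 = 0.0000038
Total = 0.0659180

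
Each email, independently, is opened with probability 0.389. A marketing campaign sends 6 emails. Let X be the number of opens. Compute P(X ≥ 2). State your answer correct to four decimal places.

0.7492

X ~ Binomial(6, 0.389); P(X ≥ 2) = Σ C(6,k) p^k (1−p)^(6−k) over k:
  k=2: C(6,2)·0.389^2·0.611^4 = 0.316341
  k=3: C(6,3)·0.389^3·0.611^3 = 0.268536
  k=4: C(6,4)·0.389^4·0.611^2 = 0.128225
  k=5: C(6,5)·0.389^5·0.611^1 = 0.032654
  k=6: C(6,6)·0.389^6·0.611^0 = 0.003465
Total = 0.749221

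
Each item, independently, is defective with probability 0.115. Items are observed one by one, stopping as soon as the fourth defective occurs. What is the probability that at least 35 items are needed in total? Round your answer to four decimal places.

Needing more than 34 items ⇔ fewer than 4 successes in the first 34. With X ~ Binomial(34, 0.115), P(Y > 34) = P(X ≤ 3).
  k=0: C(34,0)·0.115^0·0.885^34 = 0.015706
  k=1: C(34,1)·0.115^1·0.885^33 = 0.069391
  k=2: C(34,2)·0.115^2·0.885^32 = 0.148780
  k=3: C(34,3)·0.115^3·0.885^31 = 0.206218
P(X ≤ 3) = 0.440095

0.4401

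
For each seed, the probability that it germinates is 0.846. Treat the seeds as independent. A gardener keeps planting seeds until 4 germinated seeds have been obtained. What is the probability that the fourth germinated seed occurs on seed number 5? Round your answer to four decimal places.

0.3155

Y = trial on which the fourth success occurs; negative binomial, r=4, p=0.846.
P(Y=5) = C(4,3) · p^4 · (1−p)^1
= 4 · 0.51225 · 0.154 = 0.315546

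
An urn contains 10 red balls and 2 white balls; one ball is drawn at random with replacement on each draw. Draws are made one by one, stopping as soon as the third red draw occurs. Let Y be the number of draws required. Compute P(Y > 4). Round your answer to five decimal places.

0.13194

Needing more than 4 draws ⇔ fewer than 3 successes in the first 4. With X ~ Binomial(4, 0.833333), P(Y > 4) = P(X ≤ 2).
  k=0: C(4,0)·0.833333^0·0.166667^4 = 0.0007716
  k=1: C(4,1)·0.833333^1·0.166667^3 = 0.0154321
  k=2: C(4,2)·0.833333^2·0.166667^2 = 0.1157407
P(X ≤ 2) = 0.1319444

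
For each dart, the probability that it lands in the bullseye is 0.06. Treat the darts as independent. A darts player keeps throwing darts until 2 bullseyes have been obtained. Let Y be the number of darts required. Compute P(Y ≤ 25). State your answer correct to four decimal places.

Finishing within 25 darts ⇔ at least 2 successes in the first 25. With X ~ Binomial(25, 0.06), P(Y ≤ 25) = 1 − P(X ≤ 1).
  k=0: C(25,0)·0.06^0·0.94^25 = 0.212910
  k=1: C(25,1)·0.06^1·0.94^24 = 0.339750
1 − 0.552660 = 0.447340

0.4473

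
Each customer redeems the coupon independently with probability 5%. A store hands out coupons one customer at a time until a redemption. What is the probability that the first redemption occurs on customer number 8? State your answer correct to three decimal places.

0.035

Geometric (trials to first success), p = 0.05.
P(Y = 8) = (1−p)^7 · p = 0.69834 · 0.05 = 0.03492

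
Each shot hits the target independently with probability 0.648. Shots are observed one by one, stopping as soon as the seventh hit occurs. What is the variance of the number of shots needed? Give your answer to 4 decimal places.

5.8680

Y = total shots until the seventh success; negative binomial with r=7, p=0.648.
Var(Y) = r(1−p)/p² = 7·0.352 / 0.648² = 5.868008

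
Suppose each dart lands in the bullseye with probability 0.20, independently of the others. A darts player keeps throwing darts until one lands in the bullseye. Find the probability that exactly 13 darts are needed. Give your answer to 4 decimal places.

0.0137

Geometric (trials to first success), p = 0.20.
P(Y = 13) = (1−p)^12 · p = 0.068719 · 0.20 = 0.013744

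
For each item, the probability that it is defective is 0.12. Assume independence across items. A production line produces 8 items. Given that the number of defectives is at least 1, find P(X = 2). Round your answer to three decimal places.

X ~ Binomial(8, 0.12). Want P(X=2 | X≥1) = P(X=2) / P(X≥1).
P(X=2) = C(8,2)·0.12^2·0.88^6 = 0.18725
P(X≥1) = 1 − 0.35963 = 0.64037
Ratio = 0.18725 / 0.64037 = 0.29241

0.292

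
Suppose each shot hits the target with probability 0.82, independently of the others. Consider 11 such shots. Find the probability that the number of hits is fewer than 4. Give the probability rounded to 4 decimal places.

X ~ Binomial(11, 0.82); P(X ≤ 3) = Σ C(11,k) p^k (1−p)^(11−k) over k:
  k=0: C(11,0)·0.82^0·0.18^11 = 0.000000
  k=1: C(11,1)·0.82^1·0.18^10 = 0.000000
  k=2: C(11,2)·0.82^2·0.18^9 = 0.000007
  k=3: C(11,3)·0.82^3·0.18^8 = 0.000100
Total = 0.000108

0.0001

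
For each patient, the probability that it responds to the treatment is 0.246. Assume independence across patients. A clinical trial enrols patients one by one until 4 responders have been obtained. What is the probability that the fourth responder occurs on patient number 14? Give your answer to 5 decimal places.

Y = trial on which the fourth success occurs; negative binomial, r=4, p=0.246.
P(Y=14) = C(13,3) · p^4 · (1−p)^10
= 286 · 0.0036622 · 0.05939 = 0.0622042

0.06220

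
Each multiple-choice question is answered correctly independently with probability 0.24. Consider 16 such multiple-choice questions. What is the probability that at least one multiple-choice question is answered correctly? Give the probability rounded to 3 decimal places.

P(at least one) = 1 − P(none) = 1 − (1 − 0.24)^16
= 1 − 0.01239 = 0.98761

0.988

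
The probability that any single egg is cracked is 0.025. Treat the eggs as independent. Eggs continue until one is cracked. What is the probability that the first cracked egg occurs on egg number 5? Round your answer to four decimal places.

Geometric (trials to first success), p = 0.025.
P(Y = 5) = (1−p)^4 · p = 0.90369 · 0.025 = 0.022592

0.0226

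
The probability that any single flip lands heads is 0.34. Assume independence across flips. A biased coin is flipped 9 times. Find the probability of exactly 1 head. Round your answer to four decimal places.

0.1102

X ~ Binomial(n=9, p=0.34).
P(X=1) = C(9,1) · p^1 · (1−p)^8
= 9 · 0.34 · 0.036004 = 0.110172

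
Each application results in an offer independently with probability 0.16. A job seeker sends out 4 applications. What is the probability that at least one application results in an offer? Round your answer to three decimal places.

0.502

P(at least one) = 1 − P(none) = 1 − (1 − 0.16)^4
= 1 − 0.49787 = 0.50213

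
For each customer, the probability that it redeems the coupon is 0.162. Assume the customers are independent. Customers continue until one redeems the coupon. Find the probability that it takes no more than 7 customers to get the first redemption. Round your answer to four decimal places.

Y = number of customers to the first success; geometric, p = 0.162.
P(Y ≤ 7) = 1 − (1−p)^7 = 1 − 0.290207 = 0.709793

0.7098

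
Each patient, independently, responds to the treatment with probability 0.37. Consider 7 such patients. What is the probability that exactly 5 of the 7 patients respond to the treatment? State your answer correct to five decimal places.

X ~ Binomial(n=7, p=0.37).
P(X=5) = C(7,5) · p^5 · (1−p)^2
= 21 · 0.0069344 · 0.3969 = 0.0577975

0.05780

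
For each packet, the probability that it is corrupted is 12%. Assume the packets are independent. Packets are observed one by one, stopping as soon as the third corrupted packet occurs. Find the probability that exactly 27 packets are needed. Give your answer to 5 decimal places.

Y = trial on which the third success occurs; negative binomial, r=3, p=0.12.
P(Y=27) = C(26,2) · p^3 · (1−p)^24
= 325 · 0.001728 · 0.046514 = 0.0261223

0.02612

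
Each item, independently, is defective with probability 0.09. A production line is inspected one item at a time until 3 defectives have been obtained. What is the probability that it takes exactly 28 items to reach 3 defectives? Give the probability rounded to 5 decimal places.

Y = trial on which the third success occurs; negative binomial, r=3, p=0.09.
P(Y=28) = C(27,2) · p^3 · (1−p)^25
= 351 · 0.000729 · 0.094631 = 0.0242142

0.02421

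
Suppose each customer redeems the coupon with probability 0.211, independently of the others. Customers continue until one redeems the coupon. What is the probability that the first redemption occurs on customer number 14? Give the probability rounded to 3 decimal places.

Geometric (trials to first success), p = 0.211.
P(Y = 14) = (1−p)^13 · p = 0.04592 · 0.211 = 0.00969

0.010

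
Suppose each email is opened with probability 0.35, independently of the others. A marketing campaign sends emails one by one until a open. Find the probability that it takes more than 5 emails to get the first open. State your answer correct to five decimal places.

0.11603

Y = number of emails to the first success; geometric, p = 0.35.
P(Y > 5) = P(first 5 all fail) = (1−p)^5 = 0.1160291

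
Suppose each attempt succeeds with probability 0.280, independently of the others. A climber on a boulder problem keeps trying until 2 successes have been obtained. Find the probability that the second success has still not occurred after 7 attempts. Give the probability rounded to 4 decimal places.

0.3734

Needing more than 7 attempts ⇔ fewer than 2 successes in the first 7. With X ~ Binomial(7, 0.28), P(Y > 7) = P(X ≤ 1).
  k=0: C(7,0)·0.28^0·0.72^7 = 0.100306
  k=1: C(7,1)·0.28^1·0.72^6 = 0.273056
P(X ≤ 1) = 0.373362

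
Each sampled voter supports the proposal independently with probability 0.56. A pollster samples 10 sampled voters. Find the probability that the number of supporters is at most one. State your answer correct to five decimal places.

X ~ Binomial(10, 0.56); P(X ≤ 1) = Σ C(10,k) p^k (1−p)^(10−k) over k:
  k=0: C(10,0)·0.56^0·0.44^10 = 0.0002720
  k=1: C(10,1)·0.56^1·0.44^9 = 0.0034615
Total = 0.0037335

0.00373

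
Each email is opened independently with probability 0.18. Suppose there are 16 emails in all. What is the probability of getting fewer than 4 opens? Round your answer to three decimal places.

X ~ Binomial(16, 0.18); P(X ≤ 3) = Σ C(16,k) p^k (1−p)^(16−k) over k:
  k=0: C(16,0)·0.18^0·0.82^16 = 0.04179
  k=1: C(16,1)·0.18^1·0.82^15 = 0.14676
  k=2: C(16,2)·0.18^2·0.82^14 = 0.24161
  k=3: C(16,3)·0.18^3·0.82^13 = 0.24751
Total = 0.67766

0.678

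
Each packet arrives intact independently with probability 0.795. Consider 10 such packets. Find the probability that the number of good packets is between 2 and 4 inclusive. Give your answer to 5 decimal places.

0.00723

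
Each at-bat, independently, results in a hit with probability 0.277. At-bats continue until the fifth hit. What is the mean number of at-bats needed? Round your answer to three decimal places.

18.051

Y = total at-bats until the fifth success; negative binomial with r=5, p=0.277.
E[Y] = r / p = 5 / 0.277 = 18.05054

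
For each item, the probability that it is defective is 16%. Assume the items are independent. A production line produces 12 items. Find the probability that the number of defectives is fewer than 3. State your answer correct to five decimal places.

X ~ Binomial(12, 0.16); P(X ≤ 2) = Σ C(12,k) p^k (1−p)^(12−k) over k:
  k=0: C(12,0)·0.16^0·0.84^12 = 0.1234103
  k=1: C(12,1)·0.16^1·0.84^11 = 0.2820807
  k=2: C(12,2)·0.16^2·0.84^10 = 0.2955131
Total = 0.7010041

0.70100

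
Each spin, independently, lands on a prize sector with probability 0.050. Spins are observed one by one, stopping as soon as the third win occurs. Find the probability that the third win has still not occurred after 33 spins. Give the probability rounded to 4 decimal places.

0.7728

Needing more than 33 spins ⇔ fewer than 3 successes in the first 33. With X ~ Binomial(33, 0.05), P(Y > 33) = P(X ≤ 2).
  k=0: C(33,0)·0.05^0·0.95^33 = 0.184026
  k=1: C(33,1)·0.05^1·0.95^32 = 0.319624
  k=2: C(33,2)·0.05^2·0.95^31 = 0.269157
P(X ≤ 2) = 0.772807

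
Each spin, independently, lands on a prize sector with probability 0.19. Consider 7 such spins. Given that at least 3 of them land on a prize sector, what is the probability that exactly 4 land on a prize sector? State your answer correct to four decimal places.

0.1847

X ~ Binomial(7, 0.19). Want P(X=4 | X≥3) = P(X=4) / P(X≥3).
P(X=4) = C(7,4)·0.19^4·0.81^3 = 0.024240
P(X≥3) = 1 − 0.228768 − 0.375631 − 0.264333 = 0.131268
Ratio = 0.024240 / 0.131268 = 0.184663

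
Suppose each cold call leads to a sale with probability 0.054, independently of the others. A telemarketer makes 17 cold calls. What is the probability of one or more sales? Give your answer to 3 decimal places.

P(at least one) = 1 − P(none) = 1 − (1 − 0.054)^17
= 1 − 0.38918 = 0.61082

0.611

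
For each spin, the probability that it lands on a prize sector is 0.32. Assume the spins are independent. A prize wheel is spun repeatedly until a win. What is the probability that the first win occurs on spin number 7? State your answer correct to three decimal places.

Geometric (trials to first success), p = 0.32.
P(Y = 7) = (1−p)^6 · p = 0.098867 · 0.32 = 0.03164

0.032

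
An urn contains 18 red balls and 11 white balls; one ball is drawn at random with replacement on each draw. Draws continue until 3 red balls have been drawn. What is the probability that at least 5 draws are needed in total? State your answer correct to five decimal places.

0.48877

Needing more than 4 draws ⇔ fewer than 3 successes in the first 4. With X ~ Binomial(4, 0.620690), P(Y > 4) = P(X ≤ 2).
  k=0: C(4,0)·0.620690^0·0.379310^4 = 0.0207004
  k=1: C(4,1)·0.620690^1·0.379310^3 = 0.1354935
  k=2: C(4,2)·0.620690^2·0.379310^2 = 0.3325750
P(X ≤ 2) = 0.4887690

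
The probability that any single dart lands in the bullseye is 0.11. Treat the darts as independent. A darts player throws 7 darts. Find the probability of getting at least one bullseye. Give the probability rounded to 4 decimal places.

0.5577

P(at least one) = 1 − P(none) = 1 − (1 − 0.11)^7
= 1 − 0.442313 = 0.557687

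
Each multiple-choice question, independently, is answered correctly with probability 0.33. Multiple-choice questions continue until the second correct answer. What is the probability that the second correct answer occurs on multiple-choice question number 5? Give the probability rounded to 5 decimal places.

Y = trial on which the second success occurs; negative binomial, r=2, p=0.33.
P(Y=5) = C(4,1) · p^2 · (1−p)^3
= 4 · 0.1089 · 0.30076 = 0.1310124

0.13101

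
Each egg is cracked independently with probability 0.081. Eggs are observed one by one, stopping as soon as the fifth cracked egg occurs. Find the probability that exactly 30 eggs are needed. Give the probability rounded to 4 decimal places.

Y = trial on which the fifth success occurs; negative binomial, r=5, p=0.081.
P(Y=30) = C(29,4) · p^5 · (1−p)^25
= 23751 · 3.4868e-06 · 0.12103 = 0.010023

0.0100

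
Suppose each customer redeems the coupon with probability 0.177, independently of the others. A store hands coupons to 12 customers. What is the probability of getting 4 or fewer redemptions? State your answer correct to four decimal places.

0.9541

X ~ Binomial(12, 0.177); P(X ≤ 4) = Σ C(12,k) p^k (1−p)^(12−k) over k:
  k=0: C(12,0)·0.177^0·0.823^12 = 0.096560
  k=1: C(12,1)·0.177^1·0.823^11 = 0.249203
  k=2: C(12,2)·0.177^2·0.823^10 = 0.294774
  k=3: C(12,3)·0.177^3·0.823^9 = 0.211320
  k=4: C(12,4)·0.177^4·0.823^8 = 0.102258
Total = 0.954115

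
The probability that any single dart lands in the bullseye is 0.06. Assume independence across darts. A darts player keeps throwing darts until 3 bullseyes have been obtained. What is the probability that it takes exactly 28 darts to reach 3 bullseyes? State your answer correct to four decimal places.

Y = trial on which the third success occurs; negative binomial, r=3, p=0.06.
P(Y=28) = C(27,2) · p^3 · (1−p)^25
= 351 · 0.000216 · 0.21291 = 0.016142

0.0161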